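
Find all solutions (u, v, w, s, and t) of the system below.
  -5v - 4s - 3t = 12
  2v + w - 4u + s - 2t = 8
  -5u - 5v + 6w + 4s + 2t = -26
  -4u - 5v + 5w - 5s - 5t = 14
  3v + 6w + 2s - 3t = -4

u = -1, v = 1, w = -2, s = -2, t = -3

Row-reduce the augmented matrix:
Swap R1 and R2.
R1 ← R1 / (-4).
R3 ← R3 + 5·R1.
R4 ← R4 + 4·R1.
R2 ← R2 / (-5).
R1 ← R1 + 1/2·R2.
R3 ← R3 + 15/2·R2.
R4 ← R4 + 7·R2.
R5 ← R5 − 3·R2.
R3 ← R3 / (19/4).
R1 ← R1 + 1/4·R3.
R4 ← R4 − 4·R3.
R5 ← R5 − 6·R3.
R4 ← R4 / (-738/95).
R1 ← R1 − 58/95·R4.
R2 ← R2 − 4/5·R4.
R3 ← R3 − 35/19·R4.
R5 ← R5 + 1088/95·R4.
R5 ← R5 / (-832/123).
R1 ← R1 − 95/123·R5.
R2 ← R2 + 7/123·R5.
R3 ← R3 − 47/123·R5.
R4 ← R4 − 101/123·R5.
Reading off the reduced rows gives u = -1, v = 1, w = -2, s = -2, t = -3.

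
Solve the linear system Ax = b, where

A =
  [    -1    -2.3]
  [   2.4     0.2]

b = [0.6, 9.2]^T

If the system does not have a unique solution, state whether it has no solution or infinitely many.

x_1 = 4, x_2 = -2

Row-reduce the augmented matrix:
R1 ← R1 / (-1).
R2 ← R2 − 12/5·R1.
R2 ← R2 / (-133/25).
R1 ← R1 − 23/10·R2.
Reading off the reduced rows gives x_1 = 4, x_2 = -2.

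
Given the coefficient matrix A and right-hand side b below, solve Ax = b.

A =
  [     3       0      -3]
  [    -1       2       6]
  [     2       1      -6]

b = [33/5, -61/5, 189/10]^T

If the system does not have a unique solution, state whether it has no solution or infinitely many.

Row-reduce the augmented matrix:
R1 ← R1 / (3).
R2 ← R2 + 1·R1.
R3 ← R3 − 2·R1.
R2 ← R2 / (2).
R3 ← R3 − 1·R2.
R3 ← R3 / (-13/2).
R1 ← R1 + 1·R3.
R2 ← R2 − 5/2·R3.
Reading off the reduced rows gives x_1 = -4/5, x_2 = 5/2, x_3 = -3.

x_1 = -4/5, x_2 = 5/2, x_3 = -3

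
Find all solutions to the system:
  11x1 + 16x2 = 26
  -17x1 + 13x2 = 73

x1 = -2, x2 = 3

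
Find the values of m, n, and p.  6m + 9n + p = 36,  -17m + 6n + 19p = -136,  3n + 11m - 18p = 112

Row-reduce the augmented matrix:
R1 ← R1 / (6).
R2 ← R2 + 17·R1.
R3 ← R3 − 11·R1.
R2 ← R2 / (63/2).
R1 ← R1 − 3/2·R2.
R3 ← R3 + 27/2·R2.
R3 ← R3 / (-220/21).
R1 ← R1 + 55/63·R3.
R2 ← R2 − 131/189·R3.
Reading off the reduced rows gives m = 5, n = 1, p = -3.

m = 5, n = 1, p = -3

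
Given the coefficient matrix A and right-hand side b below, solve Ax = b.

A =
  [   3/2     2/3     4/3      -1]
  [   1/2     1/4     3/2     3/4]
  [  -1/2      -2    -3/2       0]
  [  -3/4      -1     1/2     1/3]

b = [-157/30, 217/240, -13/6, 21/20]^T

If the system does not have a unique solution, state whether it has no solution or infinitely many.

x_1 = -8/3, x_2 = 7/4, x_3 = 0, x_4 = 12/5

Row-reduce the augmented matrix:
R1 ← R1 / (3/2).
R2 ← R2 − 1/2·R1.
R3 ← R3 + 1/2·R1.
R4 ← R4 + 3/4·R1.
R2 ← R2 / (1/36).
R1 ← R1 − 4/9·R2.
R3 ← R3 + 16/9·R2.
R4 ← R4 + 2/3·R2.
R3 ← R3 / (133/2).
R1 ← R1 + 16·R3.
R2 ← R2 − 38·R3.
R4 ← R4 − 53/2·R3.
R4 ← R4 / (-1327/798).
R1 ← R1 + 186/133·R4.
R2 ← R2 + 3/7·R4.
R3 ← R3 − 138/133·R4.
Reading off the reduced rows gives x_1 = -8/3, x_2 = 7/4, x_3 = 0, x_4 = 12/5.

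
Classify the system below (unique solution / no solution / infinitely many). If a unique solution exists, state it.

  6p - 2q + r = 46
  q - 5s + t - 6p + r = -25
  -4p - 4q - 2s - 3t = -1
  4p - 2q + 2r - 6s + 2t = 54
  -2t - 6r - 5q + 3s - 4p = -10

p = 6, q = -5, r = 0, s = -3, t = 1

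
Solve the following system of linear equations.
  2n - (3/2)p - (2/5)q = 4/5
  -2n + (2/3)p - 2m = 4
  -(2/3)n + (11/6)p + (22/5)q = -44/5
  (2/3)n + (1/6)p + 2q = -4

Row-reduce:
Swap R1 and R2.
R1 ← R1 / (-2).
R2 ← R2 / (2).
R1 ← R1 − 1·R2.
R3 ← R3 + 2/3·R2.
R4 ← R4 − 2/3·R2.
R3 ← R3 / (4/3).
R1 ← R1 − 5/12·R3.
R2 ← R2 + 3/4·R3.
R4 ← R4 − 2/3·R3.
Rank is 3 with 4 unknowns, leaving q free.

infinitely many solutions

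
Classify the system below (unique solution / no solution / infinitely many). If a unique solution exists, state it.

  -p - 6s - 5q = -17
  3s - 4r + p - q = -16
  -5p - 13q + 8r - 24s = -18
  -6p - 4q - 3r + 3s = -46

no solution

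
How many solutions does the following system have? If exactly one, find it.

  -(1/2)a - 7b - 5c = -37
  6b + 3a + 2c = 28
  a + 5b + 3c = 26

Row-reduce:
R1 ← R1 / (-1/2).
R2 ← R2 − 3·R1.
R3 ← R3 − 1·R1.
R2 ← R2 / (-36).
R1 ← R1 − 14·R2.
R3 ← R3 + 9·R2.
Row 3 reduces to 0 = 1/2, a contradiction. The system is inconsistent.

no solution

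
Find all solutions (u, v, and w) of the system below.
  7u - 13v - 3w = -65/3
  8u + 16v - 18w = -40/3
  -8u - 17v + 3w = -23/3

u = -2/3, v = 1, w = 4/3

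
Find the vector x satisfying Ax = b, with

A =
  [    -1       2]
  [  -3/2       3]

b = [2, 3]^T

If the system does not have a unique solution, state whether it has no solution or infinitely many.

infinitely many solutions

Row-reduce:
R1 ← R1 / (-1).
R2 ← R2 + 3/2·R1.
Rank is 1 with 2 unknowns, leaving x_2 free.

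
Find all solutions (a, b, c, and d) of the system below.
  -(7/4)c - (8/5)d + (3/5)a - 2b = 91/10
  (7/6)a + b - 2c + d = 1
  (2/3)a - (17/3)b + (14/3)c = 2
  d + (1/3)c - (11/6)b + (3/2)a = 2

infinitely many solutions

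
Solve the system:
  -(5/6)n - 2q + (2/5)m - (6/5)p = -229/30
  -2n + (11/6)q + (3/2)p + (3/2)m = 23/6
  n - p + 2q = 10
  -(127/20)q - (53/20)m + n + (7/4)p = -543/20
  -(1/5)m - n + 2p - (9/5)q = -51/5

no solution

Row-reduce:
R1 ← R1 / (2/5).
R2 ← R2 − 3/2·R1.
R4 ← R4 + 53/20·R1.
R5 ← R5 + 1/5·R1.
R2 ← R2 / (9/8).
R1 ← R1 + 25/12·R2.
R3 ← R3 − 1·R2.
R4 ← R4 + 217/48·R2.
R5 ← R5 + 17/12·R2.
R3 ← R3 / (-19/3).
R1 ← R1 − 73/9·R3.
R2 ← R2 − 16/3·R3.
R4 ← R4 − 806/45·R3.
R5 ← R5 − 403/45·R3.
R4 ← R4 / (256/2565).
R1 ← R1 − 2165/513·R4.
R2 ← R2 − 512/171·R4.
R3 ← R3 − 170/171·R4.
R5 ← R5 − 128/2565·R4.
Row 5 reduces to 0 = 1/2, a contradiction. The system is inconsistent.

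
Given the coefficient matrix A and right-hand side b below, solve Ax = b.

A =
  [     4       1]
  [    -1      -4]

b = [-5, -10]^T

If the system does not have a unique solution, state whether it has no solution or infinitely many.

x_1 = -2, x_2 = 3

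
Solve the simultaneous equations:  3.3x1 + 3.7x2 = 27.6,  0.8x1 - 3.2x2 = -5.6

x1 = 5, x2 = 3

Row-reduce the augmented matrix:
R1 ← R1 / (33/10).
R2 ← R2 − 4/5·R1.
R2 ← R2 / (-676/165).
R1 ← R1 − 37/33·R2.
Reading off the reduced rows gives x1 = 5, x2 = 3.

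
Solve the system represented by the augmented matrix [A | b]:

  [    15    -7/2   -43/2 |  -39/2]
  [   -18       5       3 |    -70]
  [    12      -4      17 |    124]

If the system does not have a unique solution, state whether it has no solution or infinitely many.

Row-reduce:
R1 ← R1 / (15).
R2 ← R2 + 18·R1.
R3 ← R3 − 12·R1.
R2 ← R2 / (4/5).
R1 ← R1 + 7/30·R2.
R3 ← R3 + 6/5·R2.
Row 3 reduces to 0 = -1/2, a contradiction. The system is inconsistent.

no solution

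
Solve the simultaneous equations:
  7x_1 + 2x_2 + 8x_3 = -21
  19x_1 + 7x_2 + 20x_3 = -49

infinitely many solutions

Row-reduce:
R1 ← R1 / (7).
R2 ← R2 − 19·R1.
R2 ← R2 / (11/7).
R1 ← R1 − 2/7·R2.
Rank is 2 with 3 unknowns, leaving x_3 free.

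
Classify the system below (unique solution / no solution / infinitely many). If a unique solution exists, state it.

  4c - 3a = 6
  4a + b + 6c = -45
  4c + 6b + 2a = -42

a = -6, b = -3, c = -3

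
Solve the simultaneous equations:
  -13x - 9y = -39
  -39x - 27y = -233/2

no solution

Row-reduce:
R1 ← R1 / (-13).
R2 ← R2 + 39·R1.
Row 2 reduces to 0 = 1/2, a contradiction. The system is inconsistent.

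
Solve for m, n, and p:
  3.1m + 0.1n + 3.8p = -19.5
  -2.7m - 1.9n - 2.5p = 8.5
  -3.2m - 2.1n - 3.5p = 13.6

m = 1, n = 2, p = -6

Row-reduce the augmented matrix:
R1 ← R1 / (31/10).
R2 ← R2 + 27/10·R1.
R3 ← R3 + 16/5·R1.
R2 ← R2 / (-281/155).
R1 ← R1 − 1/31·R2.
R3 ← R3 + 619/310·R2.
R3 ← R3 / (-2637/5620).
R1 ← R1 − 697/562·R3.
R2 ← R2 + 251/562·R3.
Reading off the reduced rows gives m = 1, n = 2, p = -6.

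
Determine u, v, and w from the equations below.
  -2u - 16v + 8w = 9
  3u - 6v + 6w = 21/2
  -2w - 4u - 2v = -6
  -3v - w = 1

Row-reduce the augmented matrix:
R1 ← R1 / (-2).
R2 ← R2 − 3·R1.
R3 ← R3 + 4·R1.
R2 ← R2 / (-30).
R1 ← R1 − 8·R2.
R3 ← R3 − 30·R2.
R4 ← R4 + 3·R2.
Swap R3 and R4.
R3 ← R3 / (-14/5).
R1 ← R1 − 4/5·R3.
R2 ← R2 + 3/5·R3.
R4 reduces to 0 = 0, so the extra equation is consistent.
Reading off the reduced rows gives u = 3/2, v = -1/2, w = 1/2.

u = 3/2, v = -1/2, w = 1/2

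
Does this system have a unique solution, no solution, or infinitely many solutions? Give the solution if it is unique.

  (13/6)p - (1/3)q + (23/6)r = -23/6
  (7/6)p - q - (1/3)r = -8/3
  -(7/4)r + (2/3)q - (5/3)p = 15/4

no solution

Row-reduce:
R1 ← R1 / (13/6).
R2 ← R2 − 7/6·R1.
R3 ← R3 + 5/3·R1.
R2 ← R2 / (-32/39).
R1 ← R1 + 2/13·R2.
R3 ← R3 − 16/39·R2.
Row 3 reduces to 0 = 1/2, a contradiction. The system is inconsistent.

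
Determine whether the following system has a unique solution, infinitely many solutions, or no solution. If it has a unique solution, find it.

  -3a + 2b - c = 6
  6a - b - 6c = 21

Row-reduce:
R1 ← R1 / (-3).
R2 ← R2 − 6·R1.
R2 ← R2 / (3).
R1 ← R1 + 2/3·R2.
Rank is 2 with 3 unknowns, leaving c free.

infinitely many solutions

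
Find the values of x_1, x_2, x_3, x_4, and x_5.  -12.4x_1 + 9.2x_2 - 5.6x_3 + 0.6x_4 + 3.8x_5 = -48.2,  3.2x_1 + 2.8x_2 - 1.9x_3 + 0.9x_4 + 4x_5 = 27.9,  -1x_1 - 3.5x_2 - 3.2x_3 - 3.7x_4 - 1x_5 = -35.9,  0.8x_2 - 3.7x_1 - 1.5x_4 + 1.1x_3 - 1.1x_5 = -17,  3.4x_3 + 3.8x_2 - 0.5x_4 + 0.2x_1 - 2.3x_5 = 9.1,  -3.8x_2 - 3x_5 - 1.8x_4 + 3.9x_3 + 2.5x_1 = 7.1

Row-reduce the augmented matrix:
R1 ← R1 / (-62/5).
R2 ← R2 − 16/5·R1.
R3 ← R3 + 1·R1.
R4 ← R4 + 37/10·R1.
R5 ← R5 − 1/5·R1.
R6 ← R6 − 5/2·R1.
R2 ← R2 / (802/155).
R1 ← R1 + 23/31·R2.
R3 ← R3 + 263/62·R2.
R4 ← R4 + 603/310·R2.
R5 ← R5 − 612/155·R2.
R6 ← R6 + 603/310·R2.
R3 ← R3 / (-88073/16040).
R1 ← R1 + 45/1604·R3.
R2 ← R2 + 1037/1604·R3.
R4 ← R4 − 4855/3208·R3.
R5 ← R5 − 11754/2005·R3.
R6 ← R6 − 4855/3208·R3.
R4 ← R4 / (-3659029/1761460).
R1 ← R1 − 20715/176146·R4.
R2 ← R2 − 47858/88073·R4.
R3 ← R3 − 46253/88073·R4.
R5 ← R5 + 1926143/440365·R4.
R6 ← R6 + 3659029/1761460·R4.
R5 ← R5 / (-71811074/18295145).
R1 ← R1 − 1523649/3659029·R5.
R2 ← R2 − 2712417/3659029·R5.
R3 ← R3 + 1476817/3659029·R5.
R4 ← R4 + 711423/3659029·R5.
R6 reduces to 0 = 0, so the extra equation is consistent.
Reading off the reduced rows gives x_1 = 4, x_2 = 1, x_3 = 5, x_4 = 2, x_5 = 5.

x_1 = 4, x_2 = 1, x_3 = 5, x_4 = 2, x_5 = 5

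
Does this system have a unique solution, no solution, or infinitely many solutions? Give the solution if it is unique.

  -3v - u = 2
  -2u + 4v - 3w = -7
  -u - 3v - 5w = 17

u = 4, v = -2, w = -3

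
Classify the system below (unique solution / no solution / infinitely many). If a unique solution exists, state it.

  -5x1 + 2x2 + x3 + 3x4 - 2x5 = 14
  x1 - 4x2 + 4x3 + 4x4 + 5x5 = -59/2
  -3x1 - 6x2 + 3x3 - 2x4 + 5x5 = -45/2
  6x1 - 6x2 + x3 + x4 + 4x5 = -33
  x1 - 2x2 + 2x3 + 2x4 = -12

x1 = -2, x2 = 2, x3 = -3, x4 = 0, x5 = -3/2

Row-reduce the augmented matrix:
R1 ← R1 / (-5).
R2 ← R2 − 1·R1.
R3 ← R3 + 3·R1.
R4 ← R4 − 6·R1.
R5 ← R5 − 1·R1.
R2 ← R2 / (-18/5).
R1 ← R1 + 2/5·R2.
R3 ← R3 + 36/5·R2.
R4 ← R4 + 18/5·R2.
R5 ← R5 + 8/5·R2.
R3 ← R3 / (-6).
R1 ← R1 + 2/3·R3.
R2 ← R2 + 7/6·R3.
R4 ← R4 + 2·R3.
R5 ← R5 − 1/3·R3.
R4 ← R4 / (13/3).
R1 ← R1 − 1/3·R4.
R2 ← R2 − 5/4·R4.
R3 ← R3 − 13/6·R4.
R5 ← R5 + 1/6·R4.
R5 ← R5 / (-629/234).
R1 ← R1 − 44/117·R5.
R2 ← R2 + 55/468·R5.
R3 ← R3 − 3/2·R5.
R4 ← R4 + 6/13·R5.
Reading off the reduced rows gives x1 = -2, x2 = 2, x3 = -3, x4 = 0, x5 = -3/2.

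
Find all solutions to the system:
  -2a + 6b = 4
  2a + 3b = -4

a = -2, b = 0

Row-reduce the augmented matrix:
R1 ← R1 / (-2).
R2 ← R2 − 2·R1.
R2 ← R2 / (9).
R1 ← R1 + 3·R2.
Reading off the reduced rows gives a = -2, b = 0.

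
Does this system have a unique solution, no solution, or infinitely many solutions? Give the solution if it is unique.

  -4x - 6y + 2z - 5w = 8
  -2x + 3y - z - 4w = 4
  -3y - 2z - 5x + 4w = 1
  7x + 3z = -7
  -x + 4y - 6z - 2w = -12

no solution

Row-reduce:
R1 ← R1 / (-4).
R2 ← R2 + 2·R1.
R3 ← R3 + 5·R1.
R4 ← R4 − 7·R1.
R5 ← R5 + 1·R1.
R2 ← R2 / (6).
R1 ← R1 − 3/2·R2.
R3 ← R3 − 9/2·R2.
R4 ← R4 + 21/2·R2.
R5 ← R5 − 11/2·R2.
R3 ← R3 / (-3).
R2 ← R2 + 1/3·R3.
R4 ← R4 − 3·R3.
R5 ← R5 + 14/3·R3.
Swap R4 and R5.
R4 ← R4 / (-1229/72).
R1 ← R1 − 13/8·R4.
R2 ← R2 + 109/72·R4.
R3 ← R3 + 91/24·R4.
Row 5 reduces to 0 = -2, a contradiction. The system is inconsistent.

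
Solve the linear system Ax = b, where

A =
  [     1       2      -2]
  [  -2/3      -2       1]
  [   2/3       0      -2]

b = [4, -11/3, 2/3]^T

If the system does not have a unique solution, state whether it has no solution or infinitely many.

infinitely many solutions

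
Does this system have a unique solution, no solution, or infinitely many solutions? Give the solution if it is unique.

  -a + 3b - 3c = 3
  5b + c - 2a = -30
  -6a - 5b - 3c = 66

a = -3, b = -6, c = -6

Row-reduce the augmented matrix:
R1 ← R1 / (-1).
R2 ← R2 + 2·R1.
R3 ← R3 + 6·R1.
R2 ← R2 / (-1).
R1 ← R1 + 3·R2.
R3 ← R3 + 23·R2.
R3 ← R3 / (-146).
R1 ← R1 + 18·R3.
R2 ← R2 + 7·R3.
Reading off the reduced rows gives a = -3, b = -6, c = -6.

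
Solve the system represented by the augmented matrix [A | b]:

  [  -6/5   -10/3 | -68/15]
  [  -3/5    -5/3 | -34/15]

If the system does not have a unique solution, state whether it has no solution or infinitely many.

infinitely many solutions

Row-reduce:
R1 ← R1 / (-6/5).
R2 ← R2 + 3/5·R1.
Rank is 1 with 2 unknowns, leaving x_2 free.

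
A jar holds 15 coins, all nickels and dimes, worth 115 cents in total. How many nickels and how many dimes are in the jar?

nickels: 7, dimes: 8

Let n = nickels, d = dimes.
  n + d = 15
  5n + 10d = 115
From equation 1: n = 15 − d.
Substitute into equation 2 and solve: d = 8.
Then n = 7.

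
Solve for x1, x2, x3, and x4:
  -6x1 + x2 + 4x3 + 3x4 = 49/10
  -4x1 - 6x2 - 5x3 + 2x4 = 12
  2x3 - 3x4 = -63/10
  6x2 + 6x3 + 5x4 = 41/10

Row-reduce the augmented matrix:
R1 ← R1 / (-6).
R2 ← R2 + 4·R1.
R2 ← R2 / (-20/3).
R1 ← R1 + 1/6·R2.
R4 ← R4 − 6·R2.
R3 ← R3 / (2).
R1 ← R1 + 19/40·R3.
R2 ← R2 − 23/20·R3.
R4 ← R4 + 9/10·R3.
R4 ← R4 / (73/20).
R1 ← R1 + 97/80·R4.
R2 ← R2 − 69/40·R4.
R3 ← R3 + 3/2·R4.
Reading off the reduced rows gives x1 = 1/2, x2 = -2, x3 = 3/5, x4 = 5/2.

x1 = 1/2, x2 = -2, x3 = 3/5, x4 = 5/2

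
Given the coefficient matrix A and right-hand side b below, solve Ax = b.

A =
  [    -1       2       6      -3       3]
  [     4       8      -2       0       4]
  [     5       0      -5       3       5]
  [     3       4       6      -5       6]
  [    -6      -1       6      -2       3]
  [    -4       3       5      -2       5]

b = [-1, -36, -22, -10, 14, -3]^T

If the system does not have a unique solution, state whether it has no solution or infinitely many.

no solution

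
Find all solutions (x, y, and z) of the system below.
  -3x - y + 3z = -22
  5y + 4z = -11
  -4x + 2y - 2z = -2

x = 3, y = 1, z = -4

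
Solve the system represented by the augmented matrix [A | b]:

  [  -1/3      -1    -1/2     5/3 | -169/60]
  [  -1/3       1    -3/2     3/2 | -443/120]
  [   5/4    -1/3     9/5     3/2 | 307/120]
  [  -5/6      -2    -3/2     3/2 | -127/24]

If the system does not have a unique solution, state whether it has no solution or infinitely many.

Row-reduce the augmented matrix:
R1 ← R1 / (-1/3).
R2 ← R2 + 1/3·R1.
R3 ← R3 − 5/4·R1.
R4 ← R4 + 5/6·R1.
R2 ← R2 / (2).
R1 ← R1 − 3·R2.
R3 ← R3 + 49/12·R2.
R4 ← R4 − 1/2·R2.
R3 ← R3 / (-127/60).
R1 ← R1 − 3·R3.
R2 ← R2 + 1/2·R3.
R4 ← R4 / (-21/8).
R1 ← R1 − 1461/254·R4.
R2 ← R2 + 1863/1016·R4.
R3 ← R3 + 5335/1524·R4.
Reading off the reduced rows gives x_1 = 1/5, x_2 = 1/2, x_3 = 2, x_4 = -3/4.

x_1 = 1/5, x_2 = 1/2, x_3 = 2, x_4 = -3/4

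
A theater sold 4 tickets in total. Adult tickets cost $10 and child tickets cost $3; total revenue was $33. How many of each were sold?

Let a = adult tickets, c = child tickets.
  a + c = 4
  10a + 3c = 33
Row-reduce the augmented matrix:
R2 ← R2 − 10·R1.
R2 ← R2 / (-7).
R1 ← R1 − 1·R2.
Reading off the reduced rows gives a = 3, c = 1.

adult tickets: 3, child tickets: 1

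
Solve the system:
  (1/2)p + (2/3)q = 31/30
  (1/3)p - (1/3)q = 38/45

Row-reduce the augmented matrix:
R1 ← R1 / (1/2).
R2 ← R2 − 1/3·R1.
R2 ← R2 / (-7/9).
R1 ← R1 − 4/3·R2.
Reading off the reduced rows gives p = 7/3, q = -1/5.

p = 7/3, q = -1/5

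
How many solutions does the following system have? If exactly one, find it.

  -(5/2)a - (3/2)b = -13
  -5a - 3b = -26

Row-reduce:
R1 ← R1 / (-5/2).
R2 ← R2 + 5·R1.
Rank is 1 with 2 unknowns, leaving b free.

infinitely many solutions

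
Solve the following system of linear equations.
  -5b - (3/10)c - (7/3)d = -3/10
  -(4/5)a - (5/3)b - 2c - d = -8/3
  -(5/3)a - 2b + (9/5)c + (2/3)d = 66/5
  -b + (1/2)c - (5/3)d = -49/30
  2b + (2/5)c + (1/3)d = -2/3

Row-reduce the augmented matrix:
Swap R1 and R2.
R1 ← R1 / (-4/5).
R3 ← R3 + 5/3·R1.
R2 ← R2 / (-5).
R1 ← R1 − 25/12·R2.
R3 ← R3 − 53/36·R2.
R4 ← R4 + 1·R2.
R5 ← R5 − 2·R2.
R3 ← R3 / (3527/600).
R1 ← R1 − 19/8·R3.
R2 ← R2 − 3/50·R3.
R4 ← R4 − 14/25·R3.
R5 ← R5 − 7/25·R3.
R4 ← R4 / (-44330/31743).
R1 ← R1 + 1960/3527·R4.
R2 ← R2 − 4715/10581·R4.
R3 ← R3 − 11140/31743·R4.
R5 ← R5 + 22165/31743·R4.
R5 reduces to 0 = 0, so the extra equation is consistent.
Reading off the reduced rows gives a = -3, b = -6/5, c = 7/3, d = 12/5.

a = -3, b = -6/5, c = 7/3, d = 12/5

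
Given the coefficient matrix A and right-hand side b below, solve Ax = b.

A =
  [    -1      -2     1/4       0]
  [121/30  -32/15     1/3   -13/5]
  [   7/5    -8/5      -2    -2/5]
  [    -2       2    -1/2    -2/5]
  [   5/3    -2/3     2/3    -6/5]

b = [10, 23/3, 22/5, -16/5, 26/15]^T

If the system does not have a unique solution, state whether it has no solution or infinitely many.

no solution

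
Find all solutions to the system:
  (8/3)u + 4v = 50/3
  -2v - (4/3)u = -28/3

Row-reduce:
R1 ← R1 / (8/3).
R2 ← R2 + 4/3·R1.
Row 2 reduces to 0 = -1, a contradiction. The system is inconsistent.

no solution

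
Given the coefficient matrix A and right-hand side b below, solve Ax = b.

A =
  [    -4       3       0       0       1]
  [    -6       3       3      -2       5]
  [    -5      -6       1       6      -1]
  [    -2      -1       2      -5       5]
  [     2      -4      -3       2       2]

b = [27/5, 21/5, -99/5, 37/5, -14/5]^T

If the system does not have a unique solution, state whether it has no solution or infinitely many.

x_1 = -3/5, x_2 = 1, x_3 = -12/5, x_4 = -12/5, x_5 = 0

Row-reduce the augmented matrix:
R1 ← R1 / (-4).
R2 ← R2 + 6·R1.
R3 ← R3 + 5·R1.
R4 ← R4 + 2·R1.
R5 ← R5 − 2·R1.
R2 ← R2 / (-3/2).
R1 ← R1 + 3/4·R2.
R3 ← R3 + 39/4·R2.
R4 ← R4 + 5/2·R2.
R5 ← R5 + 5/2·R2.
R3 ← R3 / (-37/2).
R1 ← R1 + 3/2·R3.
R2 ← R2 + 2·R3.
R4 ← R4 + 3·R3.
R5 ← R5 + 8·R3.
R4 ← R4 / (-527/111).
R1 ← R1 + 20/37·R4.
R2 ← R2 + 80/111·R4.
R3 ← R3 + 38/37·R4.
R5 ← R5 + 320/111·R4.
R5 ← R5 / (3070/527).
R1 ← R1 + 149/527·R5.
R2 ← R2 + 23/527·R5.
R3 ← R3 − 402/527·R5.
R4 ← R4 + 302/527·R5.
Reading off the reduced rows gives x_1 = -3/5, x_2 = 1, x_3 = -12/5, x_4 = -12/5, x_5 = 0.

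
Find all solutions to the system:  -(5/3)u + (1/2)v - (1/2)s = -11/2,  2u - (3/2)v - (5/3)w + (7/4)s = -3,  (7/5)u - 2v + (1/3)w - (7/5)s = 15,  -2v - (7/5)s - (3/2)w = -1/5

Row-reduce the augmented matrix:
R1 ← R1 / (-5/3).
R2 ← R2 − 2·R1.
R3 ← R3 − 7/5·R1.
R2 ← R2 / (-9/10).
R1 ← R1 + 3/10·R2.
R3 ← R3 + 79/50·R2.
R4 ← R4 + 2·R2.
R3 ← R3 / (88/27).
R1 ← R1 − 5/9·R3.
R2 ← R2 − 50/27·R3.
R4 ← R4 − 119/54·R3.
R4 ← R4 / (-4787/3520).
R1 ← R1 − 201/352·R4.
R2 ← R2 − 159/176·R4.
R3 ← R3 + 2073/1760·R4.
Reading off the reduced rows gives u = 3, v = -3, w = 6, s = -2.

u = 3, v = -3, w = 6, s = -2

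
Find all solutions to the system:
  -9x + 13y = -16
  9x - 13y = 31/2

no solution

Row-reduce:
R1 ← R1 / (-9).
R2 ← R2 − 9·R1.
Row 2 reduces to 0 = -1/2, a contradiction. The system is inconsistent.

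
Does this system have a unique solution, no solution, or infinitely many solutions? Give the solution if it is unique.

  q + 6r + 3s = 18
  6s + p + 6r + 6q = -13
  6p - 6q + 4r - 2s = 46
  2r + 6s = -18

p = -1, q = -3, r = 6, s = -5

Row-reduce the augmented matrix:
Swap R1 and R2.
R3 ← R3 − 6·R1.
R1 ← R1 − 6·R2.
R3 ← R3 + 42·R2.
R3 ← R3 / (220).
R1 ← R1 + 30·R3.
R2 ← R2 − 6·R3.
R4 ← R4 − 2·R3.
R4 ← R4 / (26/5).
R2 ← R2 − 3/5·R4.
R3 ← R3 − 2/5·R4.
Reading off the reduced rows gives p = -1, q = -3, r = 6, s = -5.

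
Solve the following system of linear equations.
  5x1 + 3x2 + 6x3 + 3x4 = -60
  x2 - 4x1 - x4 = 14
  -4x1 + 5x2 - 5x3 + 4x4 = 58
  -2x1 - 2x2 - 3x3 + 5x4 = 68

Row-reduce the augmented matrix:
R1 ← R1 / (5).
R2 ← R2 + 4·R1.
R3 ← R3 + 4·R1.
R4 ← R4 + 2·R1.
R2 ← R2 / (17/5).
R1 ← R1 − 3/5·R2.
R3 ← R3 − 37/5·R2.
R4 ← R4 + 4/5·R2.
R3 ← R3 / (-181/17).
R1 ← R1 − 6/17·R3.
R2 ← R2 − 24/17·R3.
R4 ← R4 − 9/17·R3.
R4 ← R4 / (1212/181).
R1 ← R1 − 84/181·R4.
R2 ← R2 − 155/181·R4.
R3 ← R3 + 57/181·R4.
Reading off the reduced rows gives x1 = -6, x2 = -4, x3 = -6, x4 = 6.

x1 = -6, x2 = -4, x3 = -6, x4 = 6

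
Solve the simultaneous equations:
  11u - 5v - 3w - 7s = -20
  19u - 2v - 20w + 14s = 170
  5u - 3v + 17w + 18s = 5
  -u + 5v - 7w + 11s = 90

Row-reduce the augmented matrix:
R1 ← R1 / (11).
R2 ← R2 − 19·R1.
R3 ← R3 − 5·R1.
R4 ← R4 + 1·R1.
R2 ← R2 / (73/11).
R1 ← R1 + 5/11·R2.
R3 ← R3 + 8/11·R2.
R4 ← R4 − 50/11·R2.
R3 ← R3 / (1222/73).
R1 ← R1 + 94/73·R3.
R2 ← R2 + 163/73·R3.
R4 ← R4 − 210/73·R3.
R4 ← R4 / (-547/47).
R1 ← R1 − 3·R4.
R2 ← R2 − 671/94·R4.
R3 ← R3 − 135/94·R4.
Reading off the reduced rows gives u = 0, v = 0, w = -5, s = 5.

u = 0, v = 0, w = -5, s = 5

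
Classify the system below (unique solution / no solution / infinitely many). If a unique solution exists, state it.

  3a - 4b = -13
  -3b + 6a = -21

Row-reduce the augmented matrix:
R1 ← R1 / (3).
R2 ← R2 − 6·R1.
R2 ← R2 / (5).
R1 ← R1 + 4/3·R2.
Reading off the reduced rows gives a = -3, b = 1.

a = -3, b = 1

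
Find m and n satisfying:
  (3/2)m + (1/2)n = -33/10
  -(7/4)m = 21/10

Row-reduce the augmented matrix:
R1 ← R1 / (3/2).
R2 ← R2 + 7/4·R1.
R2 ← R2 / (7/12).
R1 ← R1 − 1/3·R2.
Reading off the reduced rows gives m = -6/5, n = -3.

m = -6/5, n = -3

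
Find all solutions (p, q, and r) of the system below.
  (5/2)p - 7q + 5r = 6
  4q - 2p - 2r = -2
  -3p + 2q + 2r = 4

infinitely many solutions

Row-reduce:
R1 ← R1 / (5/2).
R2 ← R2 + 2·R1.
R3 ← R3 + 3·R1.
R2 ← R2 / (-8/5).
R1 ← R1 + 14/5·R2.
R3 ← R3 + 32/5·R2.
Rank is 2 with 3 unknowns, leaving r free.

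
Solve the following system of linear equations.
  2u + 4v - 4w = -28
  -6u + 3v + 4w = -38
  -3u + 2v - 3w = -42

u = 6, v = -6, w = 4

Row-reduce the augmented matrix:
R1 ← R1 / (2).
R2 ← R2 + 6·R1.
R3 ← R3 + 3·R1.
R2 ← R2 / (15).
R1 ← R1 − 2·R2.
R3 ← R3 − 8·R2.
R3 ← R3 / (-71/15).
R1 ← R1 + 14/15·R3.
R2 ← R2 + 8/15·R3.
Reading off the reduced rows gives u = 6, v = -6, w = 4.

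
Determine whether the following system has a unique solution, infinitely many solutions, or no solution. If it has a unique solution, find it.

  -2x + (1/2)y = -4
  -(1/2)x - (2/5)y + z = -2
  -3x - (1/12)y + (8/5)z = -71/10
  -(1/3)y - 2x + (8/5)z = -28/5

no solution

Row-reduce:
R1 ← R1 / (-2).
R2 ← R2 + 1/2·R1.
R3 ← R3 + 3·R1.
R4 ← R4 + 2·R1.
R2 ← R2 / (-21/40).
R1 ← R1 + 1/4·R2.
R3 ← R3 + 5/6·R2.
R4 ← R4 + 5/6·R2.
R3 ← R3 / (4/315).
R1 ← R1 + 10/21·R3.
R2 ← R2 + 40/21·R3.
R4 ← R4 − 4/315·R3.
Row 4 reduces to 0 = -1/2, a contradiction. The system is inconsistent.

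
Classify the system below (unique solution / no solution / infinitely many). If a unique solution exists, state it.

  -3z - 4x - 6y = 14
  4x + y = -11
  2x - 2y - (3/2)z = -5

no solution

Row-reduce:
R1 ← R1 / (-4).
R2 ← R2 − 4·R1.
R3 ← R3 − 2·R1.
R2 ← R2 / (-5).
R1 ← R1 − 3/2·R2.
R3 ← R3 + 5·R2.
Row 3 reduces to 0 = -1, a contradiction. The system is inconsistent.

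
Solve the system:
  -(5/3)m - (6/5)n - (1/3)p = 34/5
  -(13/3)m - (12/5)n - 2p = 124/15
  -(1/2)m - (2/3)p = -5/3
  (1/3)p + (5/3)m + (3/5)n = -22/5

no solution

Row-reduce:
R1 ← R1 / (-5/3).
R2 ← R2 + 13/3·R1.
R3 ← R3 + 1/2·R1.
R4 ← R4 − 5/3·R1.
R2 ← R2 / (18/25).
R1 ← R1 − 18/25·R2.
R3 ← R3 − 9/25·R2.
R4 ← R4 + 3/5·R2.
Swap R3 and R4.
R3 ← R3 / (-17/18).
R1 ← R1 − 4/3·R3.
R2 ← R2 + 85/54·R3.
Row 4 reduces to 0 = 1, a contradiction. The system is inconsistent.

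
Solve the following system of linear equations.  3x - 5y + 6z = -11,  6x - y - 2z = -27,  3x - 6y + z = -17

Row-reduce the augmented matrix:
R1 ← R1 / (3).
R2 ← R2 − 6·R1.
R3 ← R3 − 3·R1.
R2 ← R2 / (9).
R1 ← R1 + 5/3·R2.
R3 ← R3 + 1·R2.
R3 ← R3 / (-59/9).
R1 ← R1 + 16/27·R3.
R2 ← R2 + 14/9·R3.
Reading off the reduced rows gives x = -4, y = 1, z = 1.

x = -4, y = 1, z = 1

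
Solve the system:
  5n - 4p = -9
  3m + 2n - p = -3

infinitely many solutions

Row-reduce:
Swap R1 and R2.
R1 ← R1 / (3).
R2 ← R2 / (5).
R1 ← R1 − 2/3·R2.
Rank is 2 with 3 unknowns, leaving p free.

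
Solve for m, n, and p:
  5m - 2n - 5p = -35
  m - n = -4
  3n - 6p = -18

Row-reduce the augmented matrix:
R1 ← R1 / (5).
R2 ← R2 − 1·R1.
R2 ← R2 / (-3/5).
R1 ← R1 + 2/5·R2.
R3 ← R3 − 3·R2.
R3 ← R3 / (-1).
R1 ← R1 + 5/3·R3.
R2 ← R2 + 5/3·R3.
Reading off the reduced rows gives m = -4, n = 0, p = 3.

m = -4, n = 0, p = 3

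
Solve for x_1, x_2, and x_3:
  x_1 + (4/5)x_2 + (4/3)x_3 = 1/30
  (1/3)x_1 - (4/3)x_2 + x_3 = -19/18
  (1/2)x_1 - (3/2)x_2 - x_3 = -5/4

Row-reduce the augmented matrix:
R2 ← R2 − 1/3·R1.
R3 ← R3 − 1/2·R1.
R2 ← R2 / (-8/5).
R1 ← R1 − 4/5·R2.
R3 ← R3 + 19/10·R2.
R3 ← R3 / (-335/144).
R1 ← R1 − 29/18·R3.
R2 ← R2 + 25/72·R3.
Reading off the reduced rows gives x_1 = -1/2, x_2 = 2/3, x_3 = 0.

x_1 = -1/2, x_2 = 2/3, x_3 = 0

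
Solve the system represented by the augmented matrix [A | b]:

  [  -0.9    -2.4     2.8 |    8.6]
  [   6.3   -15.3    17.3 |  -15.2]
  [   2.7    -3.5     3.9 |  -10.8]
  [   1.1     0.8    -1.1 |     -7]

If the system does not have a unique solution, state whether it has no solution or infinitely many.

x_1 = -6, x_2 = -6, x_3 = -4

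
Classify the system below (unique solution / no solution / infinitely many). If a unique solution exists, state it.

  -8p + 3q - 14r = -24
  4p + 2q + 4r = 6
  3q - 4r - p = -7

Row-reduce:
R1 ← R1 / (-8).
R2 ← R2 − 4·R1.
R3 ← R3 + 1·R1.
R2 ← R2 / (7/2).
R1 ← R1 + 3/8·R2.
R3 ← R3 − 21/8·R2.
Row 3 reduces to 0 = 1/2, a contradiction. The system is inconsistent.

no solution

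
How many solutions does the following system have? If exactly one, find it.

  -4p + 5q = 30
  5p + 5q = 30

Row-reduce the augmented matrix:
R1 ← R1 / (-4).
R2 ← R2 − 5·R1.
R2 ← R2 / (45/4).
R1 ← R1 + 5/4·R2.
Reading off the reduced rows gives p = 0, q = 6.

p = 0, q = 6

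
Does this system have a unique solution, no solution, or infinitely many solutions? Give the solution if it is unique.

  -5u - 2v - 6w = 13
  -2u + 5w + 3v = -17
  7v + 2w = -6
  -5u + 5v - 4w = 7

u = 1, v = 0, w = -3

Row-reduce the augmented matrix:
R1 ← R1 / (-5).
R2 ← R2 + 2·R1.
R4 ← R4 + 5·R1.
R2 ← R2 / (19/5).
R1 ← R1 − 2/5·R2.
R3 ← R3 − 7·R2.
R4 ← R4 − 7·R2.
R3 ← R3 / (-221/19).
R1 ← R1 − 8/19·R3.
R2 ← R2 − 37/19·R3.
R4 ← R4 + 221/19·R3.
R4 reduces to 0 = 0, so the extra equation is consistent.
Reading off the reduced rows gives u = 1, v = 0, w = -3.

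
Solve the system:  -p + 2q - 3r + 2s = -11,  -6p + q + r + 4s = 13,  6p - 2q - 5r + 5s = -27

Row-reduce:
R1 ← R1 / (-1).
R2 ← R2 + 6·R1.
R3 ← R3 − 6·R1.
R2 ← R2 / (-11).
R1 ← R1 + 2·R2.
R3 ← R3 − 10·R2.
R3 ← R3 / (-63/11).
R1 ← R1 + 5/11·R3.
R2 ← R2 + 19/11·R3.
Rank is 3 with 4 unknowns, leaving s free.

infinitely many solutions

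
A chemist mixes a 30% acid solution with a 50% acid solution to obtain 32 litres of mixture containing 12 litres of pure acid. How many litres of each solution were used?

litres of solution A: 20, litres of solution B: 12

Let a = litres of solution A, b = litres of solution B.
  b + a = 32
  (3/10)a + (1/2)b = 12
From equation 1: a = 32 − b.
Substitute into equation 2 and solve: b = 12.
Then a = 20.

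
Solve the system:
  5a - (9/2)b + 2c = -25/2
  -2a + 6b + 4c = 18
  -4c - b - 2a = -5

Row-reduce:
R1 ← R1 / (5).
R2 ← R2 + 2·R1.
R3 ← R3 + 2·R1.
R2 ← R2 / (21/5).
R1 ← R1 + 9/10·R2.
R3 ← R3 + 14/5·R2.
Row 3 reduces to 0 = -4/3, a contradiction. The system is inconsistent.

no solution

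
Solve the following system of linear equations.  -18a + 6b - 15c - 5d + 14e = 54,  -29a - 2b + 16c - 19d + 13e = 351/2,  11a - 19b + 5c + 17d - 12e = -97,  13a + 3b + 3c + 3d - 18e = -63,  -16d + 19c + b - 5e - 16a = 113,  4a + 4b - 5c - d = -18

no solution

Row-reduce:
R1 ← R1 / (-18).
R2 ← R2 + 29·R1.
R3 ← R3 − 11·R1.
R4 ← R4 − 13·R1.
R5 ← R5 + 16·R1.
R6 ← R6 − 4·R1.
R2 ← R2 / (-35/3).
R1 ← R1 + 1/3·R2.
R3 ← R3 + 46/3·R2.
R4 ← R4 − 22/3·R2.
R5 ← R5 + 13/3·R2.
R6 ← R6 − 16/3·R2.
R3 ← R3 / (-3987/70).
R1 ← R1 + 11/35·R3.
R2 ← R2 + 241/70·R3.
R4 ← R4 − 1219/70·R3.
R5 ← R5 − 1219/70·R3.
R6 ← R6 − 351/35·R3.
R4 ← R4 / (1556/1329).
R1 ← R1 − 577/1329·R4.
R2 ← R2 + 343/443·R4.
R3 ← R3 + 661/1329·R4.
R5 ← R5 − 1556/1329·R4.
R6 ← R6 + 942/443·R4.
Swap R5 and R6.
R5 ← R5 / (-7713/389).
R1 ← R1 − 2773/778·R5.
R2 ← R2 + 49561/7002·R5.
R3 ← R3 + 34163/7002·R5.
R4 ← R4 + 22145/2334·R5.
Row 6 reduces to 0 = 1/2, a contradiction. The system is inconsistent.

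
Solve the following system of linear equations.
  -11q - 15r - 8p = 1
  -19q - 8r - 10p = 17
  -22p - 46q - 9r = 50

Row-reduce:
R1 ← R1 / (-8).
R2 ← R2 + 10·R1.
R3 ← R3 + 22·R1.
R2 ← R2 / (-21/4).
R1 ← R1 − 11/8·R2.
R3 ← R3 + 63/4·R2.
Rank is 2 with 3 unknowns, leaving r free.

infinitely many solutions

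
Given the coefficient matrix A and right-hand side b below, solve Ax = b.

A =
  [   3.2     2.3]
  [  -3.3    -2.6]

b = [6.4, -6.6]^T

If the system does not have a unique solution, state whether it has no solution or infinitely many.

x_1 = 2, x_2 = 0

Row-reduce the augmented matrix:
R1 ← R1 / (16/5).
R2 ← R2 + 33/10·R1.
R2 ← R2 / (-73/320).
R1 ← R1 − 23/32·R2.
Reading off the reduced rows gives x_1 = 2, x_2 = 0.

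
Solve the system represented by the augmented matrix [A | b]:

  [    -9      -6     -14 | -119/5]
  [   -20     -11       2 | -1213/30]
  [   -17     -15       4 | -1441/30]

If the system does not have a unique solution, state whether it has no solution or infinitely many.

x_1 = 2/3, x_2 = 5/2, x_3 = 1/5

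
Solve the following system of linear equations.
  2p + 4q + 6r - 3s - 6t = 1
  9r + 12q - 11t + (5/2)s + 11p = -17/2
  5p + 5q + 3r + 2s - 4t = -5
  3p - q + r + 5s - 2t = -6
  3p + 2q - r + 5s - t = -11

no solution

Row-reduce:
R1 ← R1 / (2).
R2 ← R2 − 11·R1.
R3 ← R3 − 5·R1.
R4 ← R4 − 3·R1.
R5 ← R5 − 3·R1.
R2 ← R2 / (-10).
R1 ← R1 − 2·R2.
R3 ← R3 + 5·R2.
R4 ← R4 + 7·R2.
R5 ← R5 + 4·R2.
Swap R3 and R4.
R3 ← R3 / (44/5).
R1 ← R1 + 9/5·R3.
R2 ← R2 − 12/5·R3.
R5 ← R5 + 2/5·R3.
Swap R4 and R5.
R4 ← R4 / (19/11).
R1 ← R1 − 67/44·R4.
R2 ← R2 + 19/22·R4.
R3 ← R3 + 19/44·R4.
Row 5 reduces to 0 = -1/2, a contradiction. The system is inconsistent.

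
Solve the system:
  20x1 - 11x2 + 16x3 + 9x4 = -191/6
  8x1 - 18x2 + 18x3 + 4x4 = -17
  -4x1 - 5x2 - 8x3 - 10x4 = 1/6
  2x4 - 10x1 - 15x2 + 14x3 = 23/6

Row-reduce the augmented matrix:
R1 ← R1 / (20).
R2 ← R2 − 8·R1.
R3 ← R3 + 4·R1.
R4 ← R4 + 10·R1.
R2 ← R2 / (-68/5).
R1 ← R1 + 11/20·R2.
R3 ← R3 + 36/5·R2.
R4 ← R4 + 41/2·R2.
R3 ← R3 / (-186/17).
R1 ← R1 − 45/136·R3.
R2 ← R2 + 29/34·R3.
R4 ← R4 − 307/68·R3.
R4 ← R4 / (1805/744).
R1 ← R1 − 89/496·R4.
R2 ← R2 − 233/372·R4.
R3 ← R3 − 143/186·R4.
Reading off the reduced rows gives x1 = -1, x2 = 5/2, x3 = 8/3, x4 = -3.

x1 = -1, x2 = 5/2, x3 = 8/3, x4 = -3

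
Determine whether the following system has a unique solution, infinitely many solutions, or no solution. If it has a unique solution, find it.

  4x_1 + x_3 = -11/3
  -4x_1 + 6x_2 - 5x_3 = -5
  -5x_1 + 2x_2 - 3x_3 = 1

Row-reduce the augmented matrix:
R1 ← R1 / (4).
R2 ← R2 + 4·R1.
R3 ← R3 + 5·R1.
R2 ← R2 / (6).
R3 ← R3 − 2·R2.
R3 ← R3 / (-5/12).
R1 ← R1 − 1/4·R3.
R2 ← R2 + 2/3·R3.
Reading off the reduced rows gives x_1 = -4/3, x_2 = -1/3, x_3 = 5/3.

x_1 = -4/3, x_2 = -1/3, x_3 = 5/3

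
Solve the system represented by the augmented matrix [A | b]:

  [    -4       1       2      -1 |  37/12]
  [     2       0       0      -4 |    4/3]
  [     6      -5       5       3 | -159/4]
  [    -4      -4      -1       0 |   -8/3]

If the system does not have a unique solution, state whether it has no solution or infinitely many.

Row-reduce the augmented matrix:
R1 ← R1 / (-4).
R2 ← R2 − 2·R1.
R3 ← R3 − 6·R1.
R4 ← R4 + 4·R1.
R2 ← R2 / (1/2).
R1 ← R1 + 1/4·R2.
R3 ← R3 + 7/2·R2.
R4 ← R4 + 5·R2.
R3 ← R3 / (15).
R2 ← R2 − 2·R3.
R4 ← R4 − 7·R3.
R4 ← R4 / (-30).
R1 ← R1 + 2·R4.
R2 ← R2 + 5·R4.
R3 ← R3 + 2·R4.
Reading off the reduced rows gives x_1 = -4/3, x_2 = 11/4, x_3 = -3, x_4 = -1.

x_1 = -4/3, x_2 = 11/4, x_3 = -3, x_4 = -1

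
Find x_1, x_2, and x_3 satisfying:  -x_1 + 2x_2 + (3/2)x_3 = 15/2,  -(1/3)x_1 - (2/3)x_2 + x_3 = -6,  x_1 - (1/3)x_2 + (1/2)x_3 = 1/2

x_1 = 3, x_2 = 6, x_3 = -1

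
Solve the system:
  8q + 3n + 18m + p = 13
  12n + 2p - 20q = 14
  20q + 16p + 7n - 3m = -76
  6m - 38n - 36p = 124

infinitely many solutions

Row-reduce:
R1 ← R1 / (18).
R3 ← R3 + 3·R1.
R4 ← R4 − 6·R1.
R2 ← R2 / (12).
R1 ← R1 − 1/6·R2.
R3 ← R3 − 15/2·R2.
R4 ← R4 + 39·R2.
R3 ← R3 / (179/12).
R1 ← R1 − 1/36·R3.
R2 ← R2 − 1/6·R3.
R4 ← R4 + 179/6·R3.
Rank is 3 with 4 unknowns, leaving q free.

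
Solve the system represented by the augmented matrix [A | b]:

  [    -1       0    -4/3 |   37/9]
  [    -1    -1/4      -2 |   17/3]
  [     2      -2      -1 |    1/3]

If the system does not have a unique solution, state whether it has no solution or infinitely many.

x_1 = -1, x_2 = 0, x_3 = -7/3

Row-reduce the augmented matrix:
R1 ← R1 / (-1).
R2 ← R2 + 1·R1.
R3 ← R3 − 2·R1.
R2 ← R2 / (-1/4).
R3 ← R3 + 2·R2.
R3 ← R3 / (5/3).
R1 ← R1 − 4/3·R3.
R2 ← R2 − 8/3·R3.
Reading off the reduced rows gives x_1 = -1, x_2 = 0, x_3 = -7/3.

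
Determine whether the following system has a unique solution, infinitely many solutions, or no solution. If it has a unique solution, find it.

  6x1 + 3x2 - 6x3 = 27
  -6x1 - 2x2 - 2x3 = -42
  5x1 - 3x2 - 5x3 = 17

x1 = 6, x2 = 1, x3 = 2

Row-reduce the augmented matrix:
R1 ← R1 / (6).
R2 ← R2 + 6·R1.
R3 ← R3 − 5·R1.
R1 ← R1 − 1/2·R2.
R3 ← R3 + 11/2·R2.
R3 ← R3 / (-44).
R1 ← R1 − 3·R3.
R2 ← R2 + 8·R3.
Reading off the reduced rows gives x1 = 6, x2 = 1, x3 = 2.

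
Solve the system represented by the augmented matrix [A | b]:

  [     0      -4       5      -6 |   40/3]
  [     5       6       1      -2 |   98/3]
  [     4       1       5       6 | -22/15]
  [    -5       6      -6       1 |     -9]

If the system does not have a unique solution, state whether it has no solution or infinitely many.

x_1 = 14/5, x_2 = 2, x_3 = 2/3, x_4 = -3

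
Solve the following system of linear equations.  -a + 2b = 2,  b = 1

a = 0, b = 1

Row-reduce the augmented matrix:
R1 ← R1 / (-1).
R1 ← R1 + 2·R2.
Reading off the reduced rows gives a = 0, b = 1.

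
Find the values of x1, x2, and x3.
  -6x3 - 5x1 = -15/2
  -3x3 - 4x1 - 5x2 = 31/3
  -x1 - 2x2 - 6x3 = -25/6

x1 = -1/2, x2 = -8/3, x3 = 5/3

Row-reduce the augmented matrix:
R1 ← R1 / (-5).
R2 ← R2 + 4·R1.
R3 ← R3 + 1·R1.
R2 ← R2 / (-5).
R3 ← R3 + 2·R2.
R3 ← R3 / (-138/25).
R1 ← R1 − 6/5·R3.
R2 ← R2 + 9/25·R3.
Reading off the reduced rows gives x1 = -1/2, x2 = -8/3, x3 = 5/3.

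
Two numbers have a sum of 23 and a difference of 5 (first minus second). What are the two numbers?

first number: 14, second number: 9

Let x = first number, y = second number.
  y + x = 23
  x - y = 5
Row-reduce the augmented matrix:
R2 ← R2 − 1·R1.
R2 ← R2 / (-2).
R1 ← R1 − 1·R2.
Reading off the reduced rows gives x = 14, y = 9.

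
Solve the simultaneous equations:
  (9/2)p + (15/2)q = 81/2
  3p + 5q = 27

infinitely many solutions

Row-reduce:
R1 ← R1 / (9/2).
R2 ← R2 − 3·R1.
Rank is 1 with 2 unknowns, leaving q free.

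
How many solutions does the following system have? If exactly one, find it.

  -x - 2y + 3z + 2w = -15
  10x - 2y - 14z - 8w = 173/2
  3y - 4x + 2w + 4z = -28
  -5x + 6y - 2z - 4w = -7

Row-reduce:
R1 ← R1 / (-1).
R2 ← R2 − 10·R1.
R3 ← R3 + 4·R1.
R4 ← R4 + 5·R1.
R2 ← R2 / (-22).
R1 ← R1 − 2·R2.
R3 ← R3 − 11·R2.
R4 ← R4 − 16·R2.
Swap R3 and R4.
R3 ← R3 / (-59/11).
R1 ← R1 + 17/11·R3.
R2 ← R2 + 8/11·R3.
Row 4 reduces to 0 = 1/4, a contradiction. The system is inconsistent.

no solution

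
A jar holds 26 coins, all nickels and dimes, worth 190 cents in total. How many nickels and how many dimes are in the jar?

Let n = nickels, d = dimes.
  n + d = 26
  10d + 5n = 190
From equation 1: n = 26 − d.
Substitute into equation 2 and solve: d = 12.
Then n = 14.

nickels: 14, dimes: 12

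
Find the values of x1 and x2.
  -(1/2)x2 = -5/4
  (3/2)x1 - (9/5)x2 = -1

Row-reduce the augmented matrix:
Swap R1 and R2.
R1 ← R1 / (3/2).
R2 ← R2 / (-1/2).
R1 ← R1 + 6/5·R2.
Reading off the reduced rows gives x1 = 7/3, x2 = 5/2.

x1 = 7/3, x2 = 5/2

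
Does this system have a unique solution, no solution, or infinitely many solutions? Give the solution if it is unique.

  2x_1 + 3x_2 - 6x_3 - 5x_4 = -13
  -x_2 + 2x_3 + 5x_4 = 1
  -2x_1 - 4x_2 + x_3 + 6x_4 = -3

infinitely many solutions

Row-reduce:
R1 ← R1 / (2).
R3 ← R3 + 2·R1.
R2 ← R2 / (-1).
R1 ← R1 − 3/2·R2.
R3 ← R3 + 1·R2.
R3 ← R3 / (-7).
R2 ← R2 + 2·R3.
Rank is 3 with 4 unknowns, leaving x_4 free.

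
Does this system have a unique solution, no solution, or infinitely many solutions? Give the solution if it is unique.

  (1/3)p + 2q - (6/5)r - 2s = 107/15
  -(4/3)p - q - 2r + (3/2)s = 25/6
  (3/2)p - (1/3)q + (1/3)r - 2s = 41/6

infinitely many solutions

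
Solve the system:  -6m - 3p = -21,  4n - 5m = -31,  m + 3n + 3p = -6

m = 3, n = -4, p = 1

Row-reduce the augmented matrix:
R1 ← R1 / (-6).
R2 ← R2 + 5·R1.
R3 ← R3 − 1·R1.
R2 ← R2 / (4).
R3 ← R3 − 3·R2.
R3 ← R3 / (5/8).
R1 ← R1 − 1/2·R3.
R2 ← R2 − 5/8·R3.
Reading off the reduced rows gives m = 3, n = -4, p = 1.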